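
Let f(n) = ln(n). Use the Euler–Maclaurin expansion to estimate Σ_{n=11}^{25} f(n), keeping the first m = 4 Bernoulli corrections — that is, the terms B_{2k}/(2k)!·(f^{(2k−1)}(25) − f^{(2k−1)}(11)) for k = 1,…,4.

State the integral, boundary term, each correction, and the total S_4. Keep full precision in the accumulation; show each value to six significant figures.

S_4 ≈ 42.8992

∫_11^25 ln(x) dx evaluates to 40.0950.
Endpoint term: (f(11) + f(25))/2 = (2.39790 + 3.21888)/2 = 2.80839.
Integral + boundary = 42.9034.
Order-1 term: 1/12 · (0.0400000 − 0.0909091) = -0.00424242.
Running total after k=1: 42.8992.
Order-2 term: −1/720 · (0.000128000 − 0.00150263) = 1.90921e-06.
Running total after k=2: 42.8992.
Order-3 term: 1/30240 · (2.45760e-06 − 0.000149021) = -4.84668e-09.
Running total after k=3: 42.8992.
Order-4 term: −1/1209600 · (1.17965e-07 − 3.69474e-05) = 3.04476e-11.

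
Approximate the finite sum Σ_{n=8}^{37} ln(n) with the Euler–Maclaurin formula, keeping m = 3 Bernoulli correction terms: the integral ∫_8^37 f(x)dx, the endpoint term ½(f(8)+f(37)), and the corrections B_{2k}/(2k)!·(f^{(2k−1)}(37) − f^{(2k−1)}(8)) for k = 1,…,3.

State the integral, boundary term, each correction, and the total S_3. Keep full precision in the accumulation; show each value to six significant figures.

The integral term ∫_8^37 ln(x) dx = 87.9684.
½[f(8) + f(37)] = ½[2.07944 + 3.61092] = 2.84518.
So far: 90.8136.
Order-1 term: 1/12 · (0.0270270 − 0.125000) = -0.00816441.
Running total after k=1: 90.8054.
Order-2 term: −1/720 · (3.94843e-05 − 0.00390625) = 5.37051e-06.
Running total after k=2: 90.8055.
Order-3 term: 1/30240 · (3.46101e-07 − 0.000732422) = -2.42089e-08.

S_3 ≈ 90.8055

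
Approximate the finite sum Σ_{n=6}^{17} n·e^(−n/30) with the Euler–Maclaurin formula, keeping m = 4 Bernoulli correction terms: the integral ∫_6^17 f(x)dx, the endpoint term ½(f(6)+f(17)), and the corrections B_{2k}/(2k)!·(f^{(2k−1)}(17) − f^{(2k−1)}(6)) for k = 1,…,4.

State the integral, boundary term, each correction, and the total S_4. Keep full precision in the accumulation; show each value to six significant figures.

∫_6^17 x·e^(−x/30) dx evaluates to 84.1759.
Boundary: ½(f(6) + f(17)) = ½(4.91238 + 9.64603) = 7.27921.
So far: 91.4551.
k=1: B_{2}/(2)! × [f^{(1)}(17) − f^{(1)}(6)] = 1/12 × (0.245879 − 0.654985) = -0.0340921.
Partial sum through k=1: 91.4211.
k=2: B_{4}/(4)! × [f^{(3)}(17) − f^{(3)}(6)] = −1/720 × (0.00153412 − 0.00254716) = 1.40701e-06.
Partial sum through k=2: 91.4211.
k=3: B_{6}/(6)! × [f^{(5)}(17) − f^{(5)}(6)] = 1/30240 × (3.10560e-06 − 4.85174e-06) = -5.77427e-11.
Partial sum through k=3: 91.4211.
k=4: B_{8}/(8)! × [f^{(7)}(17) − f^{(7)}(6)] = −1/1209600 × (5.00735e-09 − 7.63699e-09) = 2.17398e-15.

S_4 ≈ 91.4211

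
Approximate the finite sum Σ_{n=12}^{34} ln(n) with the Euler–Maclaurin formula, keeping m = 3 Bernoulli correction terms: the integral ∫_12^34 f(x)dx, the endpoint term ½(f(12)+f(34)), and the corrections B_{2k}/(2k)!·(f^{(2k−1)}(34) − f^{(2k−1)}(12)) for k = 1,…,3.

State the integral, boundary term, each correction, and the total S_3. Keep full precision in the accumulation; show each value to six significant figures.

S_3 ≈ 71.0785

Integral: ∫_12^34 ln(x) dx = 68.0774.
Boundary: ½(f(12) + f(34)) = ½(2.48491 + 3.52636) = 3.00563.
Integral + boundary = 71.0830.
k=1: B_{2}/(2)! × [f^{(1)}(34) − f^{(1)}(12)] = 1/12 × (0.0294118 − 0.0833333) = -0.00449346.
After k=1: 71.0785.
k=2: B_{4}/(4)! × [f^{(3)}(34) − f^{(3)}(12)] = −1/720 × (5.08854e-05 − 0.00115741) = 1.53684e-06.
After k=2: 71.0785.
k=3: B_{6}/(6)! × [f^{(5)}(34) − f^{(5)}(12)] = 1/30240 × (5.28222e-07 − 9.64506e-05) = -3.17204e-09.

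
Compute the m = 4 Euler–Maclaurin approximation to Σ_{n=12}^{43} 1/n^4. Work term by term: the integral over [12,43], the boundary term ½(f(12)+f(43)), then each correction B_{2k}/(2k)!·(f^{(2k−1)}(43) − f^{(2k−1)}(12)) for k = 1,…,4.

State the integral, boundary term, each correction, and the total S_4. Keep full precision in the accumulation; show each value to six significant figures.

S_4 ≈ 0.000214300

Integral: ∫_12^43 1/x^4 dx = 0.000188709.
Boundary: ½(f(12) + f(43)) = ½(4.82253e-05 + 2.92500e-07) = 2.42589e-05.
So far: 0.000212968.
k=1: B_{2}/(2)! × [f^{(1)}(43) − f^{(1)}(12)] = 1/12 × (-2.72093e-08 − (-1.60751e-05)) = 1.33732e-06.
After k=1: 0.000214305.
k=2: B_{4}/(4)! × [f^{(3)}(43) − f^{(3)}(12)] = −1/720 × (-4.41471e-10 − (-3.34898e-06)) = -4.65075e-09.
After k=2: 0.000214300.
k=3: B_{6}/(6)! × [f^{(5)}(43) − f^{(5)}(12)] = 1/30240 × (-1.33707e-11 − (-1.30238e-06)) = 4.30677e-11.
After k=3: 0.000214300.
k=4: B_{8}/(8)! × [f^{(7)}(43) − f^{(7)}(12)] = −1/1209600 × (-6.50817e-13 − (-8.13988e-07)) = -6.72939e-13.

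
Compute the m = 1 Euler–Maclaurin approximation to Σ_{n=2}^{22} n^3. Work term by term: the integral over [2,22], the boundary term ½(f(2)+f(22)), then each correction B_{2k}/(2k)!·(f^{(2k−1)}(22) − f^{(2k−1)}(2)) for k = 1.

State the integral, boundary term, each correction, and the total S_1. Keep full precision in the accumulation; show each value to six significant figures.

S_1 ≈ 64008.0

∫_2^22 x^3 dx evaluates to 58560.0.
Endpoint term: (f(2) + f(22))/2 = (8.00000 + 10648.0)/2 = 5328.00.
So far: 63888.0.
k=1: B_{2}/(2)! × [f^{(1)}(22) − f^{(1)}(2)] = 1/12 × (1452.00 − 12.0000) = 120.000.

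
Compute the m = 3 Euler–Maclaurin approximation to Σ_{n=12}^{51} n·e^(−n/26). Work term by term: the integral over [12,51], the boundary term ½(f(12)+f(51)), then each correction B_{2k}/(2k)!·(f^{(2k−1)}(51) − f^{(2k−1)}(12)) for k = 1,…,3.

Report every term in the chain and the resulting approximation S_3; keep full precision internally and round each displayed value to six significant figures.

Integral: ∫_12^51 x·e^(−x/26) dx = 341.184.
Boundary: ½(f(12) + f(51)) = ½(7.56376 + 7.17274) = 7.36825.
Running total after boundary: 348.553.
Correction k=1: B_{2}/2! · (f^{(1)}(51) − f^{(1)}(12)) = 1/12 · (-0.135233 − 0.339399) = -0.0395527.
After k=1: 348.513.
Correction k=2: B_{4}/4! · (f^{(3)}(51) − f^{(3)}(12)) = −1/720 · (0.000216052 − 0.00236690) = 2.98729e-06.
After k=2: 348.513.
Correction k=3: B_{6}/6! · (f^{(5)}(51) − f^{(5)}(12)) = 1/30240 · (9.35137e-07 − 6.25996e-06) = -1.76085e-10.

S_3 ≈ 348.513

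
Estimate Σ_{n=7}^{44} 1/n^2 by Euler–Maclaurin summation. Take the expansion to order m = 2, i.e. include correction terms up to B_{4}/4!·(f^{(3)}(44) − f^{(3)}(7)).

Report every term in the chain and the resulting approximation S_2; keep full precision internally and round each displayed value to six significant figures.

Integral: ∫_7^44 1/x^2 dx = 0.120130.
½[f(7) + f(44)] = ½[0.0204082 + 0.000516529] = 0.0104623.
Running total after boundary: 0.130592.
Order-1 term: 1/12 · (-2.34786e-05 − (-0.00583090)) = 0.000483952.
After k=1: 0.131076.
Order-2 term: −1/720 · (-1.45528e-07 − (-0.00142798)) = -1.98310e-06.

S_2 ≈ 0.131074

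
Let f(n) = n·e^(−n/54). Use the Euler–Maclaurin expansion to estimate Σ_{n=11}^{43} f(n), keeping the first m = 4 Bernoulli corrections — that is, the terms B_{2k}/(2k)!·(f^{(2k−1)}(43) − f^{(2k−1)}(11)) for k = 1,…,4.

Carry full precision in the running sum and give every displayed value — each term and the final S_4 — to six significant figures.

S_4 ≈ 514.939

∫_11^43 x·e^(−x/54) dx evaluates to 500.803.
Boundary: ½(f(11) + f(43)) = ½(8.97274 + 19.3928) = 14.1828.
Running total after boundary: 514.986.
Order-1 term: 1/12 · (0.0918696 − 0.649542) = -0.0464727.
Partial sum through k=1: 514.939.
Order-2 term: −1/720 · (0.000340831 − 0.000782219) = 6.13039e-07.
Partial sum through k=2: 514.939.
Order-3 term: 1/30240 · (2.22962e-07 − 4.60112e-07) = -7.84228e-12.
Partial sum through k=3: 514.939.
Order-4 term: −1/1209600 · (1.12840e-10 − 2.23585e-10) = 9.15553e-17.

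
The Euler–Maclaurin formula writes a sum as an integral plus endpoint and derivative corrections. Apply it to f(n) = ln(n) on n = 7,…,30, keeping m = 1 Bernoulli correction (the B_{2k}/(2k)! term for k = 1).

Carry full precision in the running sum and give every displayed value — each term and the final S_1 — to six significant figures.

Integral: ∫_7^30 ln(x) dx = 65.4146.
Boundary: ½(f(7) + f(30)) = ½(1.94591 + 3.40120) = 2.67355.
Running total after boundary: 68.0881.
k=1: B_{2}/(2)! × [f^{(1)}(30) − f^{(1)}(7)] = 1/12 × (0.0333333 − 0.142857) = -0.00912698.

S_1 ≈ 68.0790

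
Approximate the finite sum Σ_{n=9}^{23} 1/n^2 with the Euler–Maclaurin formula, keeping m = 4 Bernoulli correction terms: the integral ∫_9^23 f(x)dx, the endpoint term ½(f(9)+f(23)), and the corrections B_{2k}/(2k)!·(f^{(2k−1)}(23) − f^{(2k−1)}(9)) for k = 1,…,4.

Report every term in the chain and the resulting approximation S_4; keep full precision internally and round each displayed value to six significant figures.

S_4 ≈ 0.0749652

Integral: ∫_9^23 1/x^2 dx = 0.0676329.
Endpoint term: (f(9) + f(23))/2 = (0.0123457 + 0.00189036)/2 = 0.00711802.
Integral + boundary = 0.0747509.
k=1: B_{2}/(2)! × [f^{(1)}(23) − f^{(1)}(9)] = 1/12 × (-0.000164379 − (-0.00274348)) = 0.000214925.
After k=1: 0.0749658.
k=2: B_{4}/(4)! × [f^{(3)}(23) − f^{(3)}(9)] = −1/720 × (-3.72883e-06 − (-0.000406442)) = -5.59324e-07.
After k=2: 0.0749652.
k=3: B_{6}/(6)! × [f^{(5)}(23) − f^{(5)}(9)] = 1/30240 × (-2.11465e-07 − (-0.000150534)) = 4.97099e-09.
After k=3: 0.0749652.
k=4: B_{8}/(8)! × [f^{(7)}(23) − f^{(7)}(9)] = −1/1209600 × (-2.23857e-08 − (-0.000104073)) = -8.60207e-11.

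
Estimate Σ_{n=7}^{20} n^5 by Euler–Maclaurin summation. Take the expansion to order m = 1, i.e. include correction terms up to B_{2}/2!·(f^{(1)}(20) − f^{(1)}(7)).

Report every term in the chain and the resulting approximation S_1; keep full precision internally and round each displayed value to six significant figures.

∫_7^20 x^5 dx evaluates to 1.06471e+07.
½[f(7) + f(20)] = ½[16807.0 + 3.20000e+06] = 1.60840e+06.
Running total after boundary: 1.22555e+07.
k=1: B_{2}/(2)! × [f^{(1)}(20) − f^{(1)}(7)] = 1/12 × (800000 − 12005.0) = 65666.2.

S_1 ≈ 1.23211e+07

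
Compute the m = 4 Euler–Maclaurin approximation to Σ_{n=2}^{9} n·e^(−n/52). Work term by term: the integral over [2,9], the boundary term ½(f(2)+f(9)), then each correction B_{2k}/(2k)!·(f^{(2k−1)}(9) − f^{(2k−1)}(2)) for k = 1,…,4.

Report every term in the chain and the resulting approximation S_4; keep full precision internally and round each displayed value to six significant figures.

S_4 ≈ 38.8952

The integral term ∫_2^9 x·e^(−x/52) dx = 34.1673.
Boundary: ½(f(2) + f(9)) = ½(1.92454 + 7.56966) = 4.74710.
So far: 38.9144.
Order-1 term: 1/12 · (0.695503 − 0.925258) = -0.0191463.
After k=1: 38.8952.
Order-2 term: −1/720 · (0.000879308 − 0.00105392) = 2.42515e-07.
After k=2: 38.8952.
Order-3 term: 1/30240 · (5.55253e-07 − 6.52979e-07) = -3.23170e-12.
After k=3: 38.8952.
Order-4 term: −1/1209600 · (2.90428e-10 − 3.38830e-10) = 4.00146e-17.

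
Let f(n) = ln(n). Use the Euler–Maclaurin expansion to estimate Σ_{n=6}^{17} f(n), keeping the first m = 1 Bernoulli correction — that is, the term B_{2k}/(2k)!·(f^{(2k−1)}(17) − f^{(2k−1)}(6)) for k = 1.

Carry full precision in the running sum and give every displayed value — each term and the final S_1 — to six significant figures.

The integral term ∫_6^17 ln(x) dx = 26.4141.
Endpoint term: (f(6) + f(17))/2 = (1.79176 + 2.83321)/2 = 2.31249.
Running total after boundary: 28.7266.
k=1: B_{2}/(2)! × [f^{(1)}(17) − f^{(1)}(6)] = 1/12 × (0.0588235 − 0.166667) = -0.00898693.

S_1 ≈ 28.7176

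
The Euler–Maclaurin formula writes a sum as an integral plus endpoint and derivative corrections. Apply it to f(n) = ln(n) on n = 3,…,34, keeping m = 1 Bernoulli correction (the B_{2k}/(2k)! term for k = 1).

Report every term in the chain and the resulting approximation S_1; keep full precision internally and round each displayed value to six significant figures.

S_1 ≈ 87.8876

∫_3^34 ln(x) dx evaluates to 85.6004.
Boundary: ½(f(3) + f(34)) = ½(1.09861 + 3.52636) = 2.31249.
Running total after boundary: 87.9129.
Correction k=1: B_{2}/2! · (f^{(1)}(34) − f^{(1)}(3)) = 1/12 · (0.0294118 − 0.333333) = -0.0253268.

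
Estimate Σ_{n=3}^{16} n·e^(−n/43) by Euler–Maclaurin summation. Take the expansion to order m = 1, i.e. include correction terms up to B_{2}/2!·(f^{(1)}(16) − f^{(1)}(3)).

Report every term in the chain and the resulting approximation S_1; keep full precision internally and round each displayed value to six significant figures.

S_1 ≈ 102.852

The integral term ∫_3^16 x·e^(−x/43) dx = 95.9749.
½[f(3) + f(16)] = ½[2.79783 + 11.0286] = 6.91324.
Running total after boundary: 102.888.
Correction k=1: B_{2}/2! · (f^{(1)}(16) − f^{(1)}(3)) = 1/12 · (0.432810 − 0.867545) = -0.0362279.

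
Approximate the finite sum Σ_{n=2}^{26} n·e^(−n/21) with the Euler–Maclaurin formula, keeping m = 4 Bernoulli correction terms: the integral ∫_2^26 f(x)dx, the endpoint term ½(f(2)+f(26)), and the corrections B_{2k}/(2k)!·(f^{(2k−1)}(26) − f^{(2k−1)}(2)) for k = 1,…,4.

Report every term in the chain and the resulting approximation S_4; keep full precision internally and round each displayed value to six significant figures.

Integral: ∫_2^26 x·e^(−x/21) dx = 152.956.
½[f(2) + f(26)] = ½[1.81831 + 7.53833] = 4.67832.
So far: 157.634.
Correction k=1: B_{2}/2! · (f^{(1)}(26) − f^{(1)}(2)) = 1/12 · (-0.0690324 − 0.822570) = -0.0743002.
After k=1: 157.560.
Correction k=2: B_{4}/4! · (f^{(3)}(26) − f^{(3)}(2)) = −1/720 · (0.00115837 − 0.00598840) = 6.70838e-06.
After k=2: 157.560.
Correction k=3: B_{6}/6! · (f^{(5)}(26) − f^{(5)}(2)) = 1/30240 · (5.60832e-06 − 2.29287e-05) = -5.72764e-10.
After k=3: 157.560.
Correction k=4: B_{8}/8! · (f^{(7)}(26) − f^{(7)}(2)) = −1/1209600 · (1.94784e-08 − 7.31933e-08) = 4.44072e-14.

S_4 ≈ 157.560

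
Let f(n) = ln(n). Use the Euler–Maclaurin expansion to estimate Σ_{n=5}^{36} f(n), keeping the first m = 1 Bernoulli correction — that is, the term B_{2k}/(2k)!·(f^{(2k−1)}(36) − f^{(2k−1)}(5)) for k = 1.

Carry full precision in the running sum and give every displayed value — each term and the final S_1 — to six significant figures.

Integral: ∫_5^36 ln(x) dx = 89.9595.
Boundary: ½(f(5) + f(36)) = ½(1.60944 + 3.58352) = 2.59648.
So far: 92.5560.
Order-1 term: 1/12 · (0.0277778 − 0.200000) = -0.0143519.

S_1 ≈ 92.5416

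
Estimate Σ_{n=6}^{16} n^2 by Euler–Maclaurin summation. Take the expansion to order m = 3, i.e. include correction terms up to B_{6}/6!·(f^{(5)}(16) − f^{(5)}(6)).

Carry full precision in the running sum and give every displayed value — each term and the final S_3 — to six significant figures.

∫_6^16 x^2 dx evaluates to 1293.33.
Boundary: ½(f(6) + f(16)) = ½(36.0000 + 256.000) = 146.000.
Running total after boundary: 1439.33.
k=1: B_{2}/(2)! × [f^{(1)}(16) − f^{(1)}(6)] = 1/12 × (32.0000 − 12.0000) = 1.66667.
Running total after k=1: 1441.00.
k=2: B_{4}/(4)! × [f^{(3)}(16) − f^{(3)}(6)] = −1/720 × (0.00000 − 0.00000) = 0.00000.
Running total after k=2: 1441.00.
k=3: B_{6}/(6)! × [f^{(5)}(16) − f^{(5)}(6)] = 1/30240 × (0.00000 − 0.00000) = 0.00000.

S_3 ≈ 1441.00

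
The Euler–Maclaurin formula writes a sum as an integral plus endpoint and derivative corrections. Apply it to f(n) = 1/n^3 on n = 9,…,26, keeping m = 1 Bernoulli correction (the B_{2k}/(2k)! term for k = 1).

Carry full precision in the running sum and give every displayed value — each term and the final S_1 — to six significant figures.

∫_9^26 1/x^3 dx evaluates to 0.00543319.
Boundary: ½(f(9) + f(26)) = ½(0.00137174 + 5.68958e-05) = 0.000714319.
Integral + boundary = 0.00614751.
k=1: B_{2}/(2)! × [f^{(1)}(26) − f^{(1)}(9)] = 1/12 × (-6.56490e-06 − (-0.000457247)) = 3.75569e-05.

S_1 ≈ 0.00618507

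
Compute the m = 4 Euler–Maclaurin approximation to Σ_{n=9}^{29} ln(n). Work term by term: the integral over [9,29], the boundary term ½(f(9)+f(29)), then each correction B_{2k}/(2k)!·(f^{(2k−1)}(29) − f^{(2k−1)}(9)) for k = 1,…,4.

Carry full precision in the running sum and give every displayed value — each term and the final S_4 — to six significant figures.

∫_9^29 ln(x) dx evaluates to 57.8766.
½[f(9) + f(29)] = ½[2.19722 + 3.36730] = 2.78226.
So far: 60.6588.
Correction k=1: B_{2}/2! · (f^{(1)}(29) − f^{(1)}(9)) = 1/12 · (0.0344828 − 0.111111) = -0.00638570.
Running total after k=1: 60.6524.
Correction k=2: B_{4}/4! · (f^{(3)}(29) − f^{(3)}(9)) = −1/720 · (8.20042e-05 − 0.00274348) = 3.69650e-06.
Running total after k=2: 60.6524.
Correction k=3: B_{6}/6! · (f^{(5)}(29) − f^{(5)}(9)) = 1/30240 · (1.17010e-06 − 0.000406442) = -1.34019e-08.
Running total after k=3: 60.6524.
Correction k=4: B_{8}/8! · (f^{(7)}(29) − f^{(7)}(9)) = −1/1209600 · (4.17394e-08 − 0.000150534) = 1.24415e-10.

S_4 ≈ 60.6524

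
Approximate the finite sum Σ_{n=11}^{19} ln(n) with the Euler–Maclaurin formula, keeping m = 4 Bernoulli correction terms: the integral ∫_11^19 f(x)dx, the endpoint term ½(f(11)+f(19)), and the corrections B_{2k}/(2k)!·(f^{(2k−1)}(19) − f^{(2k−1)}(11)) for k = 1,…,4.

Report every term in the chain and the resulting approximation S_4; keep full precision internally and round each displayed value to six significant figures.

S_4 ≈ 24.2355

The integral term ∫_11^19 ln(x) dx = 21.5675.
Endpoint term: (f(11) + f(19))/2 = (2.39790 + 2.94444)/2 = 2.67117.
Running total after boundary: 24.2387.
Correction k=1: B_{2}/2! · (f^{(1)}(19) − f^{(1)}(11)) = 1/12 · (0.0526316 − 0.0909091) = -0.00318979.
Running total after k=1: 24.2355.
Correction k=2: B_{4}/4! · (f^{(3)}(19) − f^{(3)}(11)) = −1/720 · (0.000291588 − 0.00150263) = 1.68200e-06.
Running total after k=2: 24.2355.
Correction k=3: B_{6}/6! · (f^{(5)}(19) − f^{(5)}(11)) = 1/30240 · (9.69267e-06 − 0.000149021) = -4.60742e-09.
Running total after k=3: 24.2355.
Correction k=4: B_{8}/8! · (f^{(7)}(19) − f^{(7)}(11)) = −1/1209600 · (8.05485e-07 − 3.69474e-05) = 2.98792e-11.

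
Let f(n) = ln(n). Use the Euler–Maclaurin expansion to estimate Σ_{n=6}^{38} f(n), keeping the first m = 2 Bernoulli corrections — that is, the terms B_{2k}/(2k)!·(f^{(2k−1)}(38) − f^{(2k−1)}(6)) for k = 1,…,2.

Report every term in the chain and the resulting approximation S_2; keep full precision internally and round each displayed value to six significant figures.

S_2 ≈ 98.1807

∫_6^38 ln(x) dx evaluates to 95.4777.
Endpoint term: (f(6) + f(38))/2 = (1.79176 + 3.63759)/2 = 2.71467.
Running total after boundary: 98.1924.
Order-1 term: 1/12 · (0.0263158 − 0.166667) = -0.0116959.
Partial sum through k=1: 98.1807.
Order-2 term: −1/720 · (3.64485e-05 − 0.00925926) = 1.28095e-05.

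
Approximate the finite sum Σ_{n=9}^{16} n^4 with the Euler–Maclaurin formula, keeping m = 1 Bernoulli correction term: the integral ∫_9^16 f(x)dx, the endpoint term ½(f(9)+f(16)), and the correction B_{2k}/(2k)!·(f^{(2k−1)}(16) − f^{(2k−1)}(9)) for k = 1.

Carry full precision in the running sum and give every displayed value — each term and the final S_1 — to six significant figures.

S_1 ≈ 235076

∫_9^16 x^4 dx evaluates to 197905.
½[f(9) + f(16)] = ½[6561.00 + 65536.0] = 36048.5.
Integral + boundary = 233954.
k=1: B_{2}/(2)! × [f^{(1)}(16) − f^{(1)}(9)] = 1/12 × (16384.0 − 2916.00) = 1122.33.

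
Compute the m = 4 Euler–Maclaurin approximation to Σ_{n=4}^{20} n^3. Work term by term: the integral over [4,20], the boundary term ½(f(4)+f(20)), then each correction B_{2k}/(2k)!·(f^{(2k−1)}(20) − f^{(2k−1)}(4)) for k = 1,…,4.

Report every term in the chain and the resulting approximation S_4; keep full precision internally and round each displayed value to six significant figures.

S_4 ≈ 44064.0

∫_4^20 x^3 dx evaluates to 39936.0.
Boundary: ½(f(4) + f(20)) = ½(64.0000 + 8000.00) = 4032.00.
Running total after boundary: 43968.0.
Correction k=1: B_{2}/2! · (f^{(1)}(20) − f^{(1)}(4)) = 1/12 · (1200.00 − 48.0000) = 96.0000.
Partial sum through k=1: 44064.0.
Correction k=2: B_{4}/4! · (f^{(3)}(20) − f^{(3)}(4)) = −1/720 · (6.00000 − 6.00000) = 0.00000.
Partial sum through k=2: 44064.0.
Correction k=3: B_{6}/6! · (f^{(5)}(20) − f^{(5)}(4)) = 1/30240 · (0.00000 − 0.00000) = 0.00000.
Partial sum through k=3: 44064.0.
Correction k=4: B_{8}/8! · (f^{(7)}(20) − f^{(7)}(4)) = −1/1209600 · (0.00000 − 0.00000) = 0.00000.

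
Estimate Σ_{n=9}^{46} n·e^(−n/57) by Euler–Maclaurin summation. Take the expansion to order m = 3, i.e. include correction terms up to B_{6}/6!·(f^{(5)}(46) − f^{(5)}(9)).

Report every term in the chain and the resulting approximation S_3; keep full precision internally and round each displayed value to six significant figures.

S_3 ≈ 607.010

Integral: ∫_9^46 x·e^(−x/57) dx = 592.958.
Endpoint term: (f(9) + f(46))/2 = (7.68546 + 20.5246)/2 = 14.1050.
So far: 607.063.
Order-1 term: 1/12 · (0.0861062 − 0.719107) = -0.0527501.
Running total after k=1: 607.010.
Order-2 term: −1/720 · (0.000301163 − 0.000746995) = 6.19210e-07.
Running total after k=2: 607.010.
Order-3 term: 1/30240 · (1.77231e-07 − 3.91708e-07) = -7.09247e-12.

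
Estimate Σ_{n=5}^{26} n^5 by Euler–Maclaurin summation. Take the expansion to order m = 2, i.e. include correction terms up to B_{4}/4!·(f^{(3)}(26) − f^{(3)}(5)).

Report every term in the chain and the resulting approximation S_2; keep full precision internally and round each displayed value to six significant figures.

S_2 ≈ 5.76157e+07

The integral term ∫_5^26 x^5 dx = 5.14834e+07.
Endpoint term: (f(5) + f(26))/2 = (3125.00 + 1.18814e+07)/2 = 5.94225e+06.
Running total after boundary: 5.74256e+07.
Order-1 term: 1/12 · (2.28488e+06 − 3125.00) = 190146.
Running total after k=1: 5.76158e+07.
Order-2 term: −1/720 · (40560.0 − 1500.00) = -54.2500.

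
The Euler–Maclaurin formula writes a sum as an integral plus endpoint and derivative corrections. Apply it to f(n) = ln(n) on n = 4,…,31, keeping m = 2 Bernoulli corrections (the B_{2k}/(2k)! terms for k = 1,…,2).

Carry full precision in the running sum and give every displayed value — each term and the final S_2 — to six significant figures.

S_2 ≈ 76.3005

Integral: ∫_4^31 ln(x) dx = 73.9084.
Endpoint term: (f(4) + f(31))/2 = (1.38629 + 3.43399)/2 = 2.41014.
Integral + boundary = 76.3186.
Correction k=1: B_{2}/2! · (f^{(1)}(31) − f^{(1)}(4)) = 1/12 · (0.0322581 − 0.250000) = -0.0181452.
After k=1: 76.3004.
Correction k=2: B_{4}/4! · (f^{(3)}(31) − f^{(3)}(4)) = −1/720 · (6.71344e-05 − 0.0312500) = 4.33095e-05.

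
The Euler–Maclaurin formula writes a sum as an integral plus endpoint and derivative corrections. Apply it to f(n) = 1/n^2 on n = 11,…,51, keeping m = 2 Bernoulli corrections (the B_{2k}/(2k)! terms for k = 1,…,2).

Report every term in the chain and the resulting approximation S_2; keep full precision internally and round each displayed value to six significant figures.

The integral term ∫_11^51 1/x^2 dx = 0.0713012.
Endpoint term: (f(11) + f(51))/2 = (0.00826446 + 0.000384468)/2 = 0.00432447.
Integral + boundary = 0.0756257.
Correction k=1: B_{2}/2! · (f^{(1)}(51) − f^{(1)}(11)) = 1/12 · (-1.50772e-05 − (-0.00150263)) = 0.000123963.
After k=1: 0.0757497.
Correction k=2: B_{4}/4! · (f^{(3)}(51) − f^{(3)}(11)) = −1/720 · (-6.95601e-08 − (-0.000149021)) = -2.06877e-07.

S_2 ≈ 0.0757495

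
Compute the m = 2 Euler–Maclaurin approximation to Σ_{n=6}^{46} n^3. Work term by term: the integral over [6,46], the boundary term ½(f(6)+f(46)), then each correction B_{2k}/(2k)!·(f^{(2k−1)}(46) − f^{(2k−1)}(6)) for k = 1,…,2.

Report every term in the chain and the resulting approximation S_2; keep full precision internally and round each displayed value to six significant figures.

∫_6^46 x^3 dx evaluates to 1.11904e+06.
½[f(6) + f(46)] = ½[216.000 + 97336.0] = 48776.0.
Integral + boundary = 1.16782e+06.
Order-1 term: 1/12 · (6348.00 − 108.000) = 520.000.
After k=1: 1.16834e+06.
Order-2 term: −1/720 · (6.00000 − 6.00000) = 0.00000.

S_2 ≈ 1.16834e+06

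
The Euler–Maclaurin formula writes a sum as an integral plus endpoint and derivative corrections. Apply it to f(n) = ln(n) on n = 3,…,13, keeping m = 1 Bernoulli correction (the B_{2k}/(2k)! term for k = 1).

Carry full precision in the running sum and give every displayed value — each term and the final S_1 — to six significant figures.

The integral term ∫_3^13 ln(x) dx = 20.0485.
Endpoint term: (f(3) + f(13))/2 = (1.09861 + 2.56495)/2 = 1.83178.
Running total after boundary: 21.8803.
Order-1 term: 1/12 · (0.0769231 − 0.333333) = -0.0213675.

S_1 ≈ 21.8589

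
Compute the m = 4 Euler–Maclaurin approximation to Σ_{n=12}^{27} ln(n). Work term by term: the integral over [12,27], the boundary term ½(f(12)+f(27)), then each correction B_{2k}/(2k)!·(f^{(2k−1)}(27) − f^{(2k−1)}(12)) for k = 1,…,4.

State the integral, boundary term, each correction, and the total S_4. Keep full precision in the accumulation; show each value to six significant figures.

S_4 ≈ 47.0552

∫_12^27 ln(x) dx evaluates to 44.1687.
½[f(12) + f(27)] = ½[2.48491 + 3.29584] = 2.89037.
Integral + boundary = 47.0591.
k=1: B_{2}/(2)! × [f^{(1)}(27) − f^{(1)}(12)] = 1/12 × (0.0370370 − 0.0833333) = -0.00385802.
Partial sum through k=1: 47.0552.
k=2: B_{4}/(4)! × [f^{(3)}(27) − f^{(3)}(12)] = −1/720 × (0.000101611 − 0.00115741) = 1.46638e-06.
Partial sum through k=2: 47.0552.
k=3: B_{6}/(6)! × [f^{(5)}(27) − f^{(5)}(12)] = 1/30240 × (1.67260e-06 − 9.64506e-05) = -3.13419e-09.
Partial sum through k=3: 47.0552.
k=4: B_{8}/(8)! × [f^{(7)}(27) − f^{(7)}(12)] = −1/1209600 × (6.88313e-08 − 2.00939e-05) = 1.65551e-11.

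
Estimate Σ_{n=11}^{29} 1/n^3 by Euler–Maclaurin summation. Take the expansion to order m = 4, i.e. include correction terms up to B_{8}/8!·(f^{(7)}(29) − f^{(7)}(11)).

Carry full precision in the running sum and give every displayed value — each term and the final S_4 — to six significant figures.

Integral: ∫_11^29 1/x^3 dx = 0.00353770.
Boundary: ½(f(11) + f(29)) = ½(0.000751315 + 4.10021e-05) = 0.000396158.
Running total after boundary: 0.00393386.
Correction k=1: B_{2}/2! · (f^{(1)}(29) − f^{(1)}(11)) = 1/12 · (-4.24160e-06 − (-0.000204904)) = 1.67219e-05.
After k=1: 0.00395058.
Correction k=2: B_{4}/4! · (f^{(3)}(29) − f^{(3)}(11)) = −1/720 · (-1.00870e-07 − (-3.38684e-05)) = -4.68994e-08.
After k=2: 0.00395053.
Correction k=3: B_{6}/6! · (f^{(5)}(29) − f^{(5)}(11)) = 1/30240 · (-5.03752e-09 − (-1.17560e-05)) = 3.88590e-10.
After k=3: 0.00395053.
Correction k=4: B_{8}/8! · (f^{(7)}(29) − f^{(7)}(11)) = −1/1209600 · (-4.31274e-10 − (-6.99530e-06)) = -5.78279e-12.

S_4 ≈ 0.00395053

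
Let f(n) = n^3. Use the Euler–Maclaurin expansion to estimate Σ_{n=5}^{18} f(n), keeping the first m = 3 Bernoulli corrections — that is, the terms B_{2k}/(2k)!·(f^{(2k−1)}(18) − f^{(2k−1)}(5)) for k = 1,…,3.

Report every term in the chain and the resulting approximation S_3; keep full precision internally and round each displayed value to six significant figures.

∫_5^18 x^3 dx evaluates to 26087.8.
Endpoint term: (f(5) + f(18))/2 = (125.000 + 5832.00)/2 = 2978.50.
Running total after boundary: 29066.2.
Correction k=1: B_{2}/2! · (f^{(1)}(18) − f^{(1)}(5)) = 1/12 · (972.000 − 75.0000) = 74.7500.
After k=1: 29141.0.
Correction k=2: B_{4}/4! · (f^{(3)}(18) − f^{(3)}(5)) = −1/720 · (6.00000 − 6.00000) = 0.00000.
After k=2: 29141.0.
Correction k=3: B_{6}/6! · (f^{(5)}(18) − f^{(5)}(5)) = 1/30240 · (0.00000 − 0.00000) = 0.00000.

S_3 ≈ 29141.0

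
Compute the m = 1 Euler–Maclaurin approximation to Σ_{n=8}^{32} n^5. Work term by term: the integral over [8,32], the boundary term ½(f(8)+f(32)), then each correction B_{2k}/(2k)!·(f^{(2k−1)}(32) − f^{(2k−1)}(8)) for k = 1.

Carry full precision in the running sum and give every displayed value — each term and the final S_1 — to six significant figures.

The integral term ∫_8^32 x^5 dx = 1.78913e+08.
Boundary: ½(f(8) + f(32)) = ½(32768.0 + 3.35544e+07) = 1.67936e+07.
Integral + boundary = 1.95707e+08.
Order-1 term: 1/12 · (5.24288e+06 − 20480.0) = 435200.

S_1 ≈ 1.96142e+08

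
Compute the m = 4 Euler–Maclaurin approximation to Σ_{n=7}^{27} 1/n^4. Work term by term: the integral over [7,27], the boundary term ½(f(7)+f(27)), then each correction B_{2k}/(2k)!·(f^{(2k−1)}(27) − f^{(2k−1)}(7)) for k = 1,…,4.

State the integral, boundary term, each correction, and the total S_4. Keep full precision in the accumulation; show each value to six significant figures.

∫_7^27 1/x^4 dx evaluates to 0.000954882.
Endpoint term: (f(7) + f(27))/2 = (0.000416493 + 1.88168e-06)/2 = 0.000209187.
Running total after boundary: 0.00116407.
Order-1 term: 1/12 · (-2.78767e-07 − (-0.000237996)) = 1.98098e-05.
Partial sum through k=1: 0.00118388.
Order-2 term: −1/720 · (-1.14719e-08 − (-0.000145712)) = -2.02362e-07.
Partial sum through k=2: 0.00118368.
Order-3 term: 1/30240 · (-8.81242e-10 − (-0.000166528)) = 5.50684e-09.
Partial sum through k=3: 0.00118368.
Order-4 term: −1/1209600 · (-1.08795e-10 − (-0.000305868)) = -2.52867e-10.

S_4 ≈ 0.00118368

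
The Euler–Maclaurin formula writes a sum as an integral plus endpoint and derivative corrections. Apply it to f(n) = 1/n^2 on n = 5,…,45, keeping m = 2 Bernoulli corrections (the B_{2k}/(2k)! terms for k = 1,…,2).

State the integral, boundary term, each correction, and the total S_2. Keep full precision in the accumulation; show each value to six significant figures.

S_2 ≈ 0.199346

Integral: ∫_5^45 1/x^2 dx = 0.177778.
½[f(5) + f(45)] = ½[0.0400000 + 0.000493827] = 0.0202469.
Running total after boundary: 0.198025.
Correction k=1: B_{2}/2! · (f^{(1)}(45) − f^{(1)}(5)) = 1/12 · (-2.19479e-05 − (-0.0160000)) = 0.00133150.
Running total after k=1: 0.199356.
Correction k=2: B_{4}/4! · (f^{(3)}(45) − f^{(3)}(5)) = −1/720 · (-1.30061e-07 − (-0.00768000)) = -1.06665e-05.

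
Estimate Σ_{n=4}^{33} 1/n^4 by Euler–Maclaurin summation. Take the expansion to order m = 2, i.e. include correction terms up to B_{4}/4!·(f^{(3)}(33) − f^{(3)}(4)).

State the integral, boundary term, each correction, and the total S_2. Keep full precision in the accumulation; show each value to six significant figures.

S_2 ≈ 0.00746794

The integral term ∫_4^33 1/x^4 dx = 0.00519906.
Endpoint term: (f(4) + f(33))/2 = (0.00390625 + 8.43226e-07)/2 = 0.00195355.
Integral + boundary = 0.00715260.
k=1: B_{2}/(2)! × [f^{(1)}(33) − f^{(1)}(4)] = 1/12 × (-1.02209e-07 − (-0.00390625)) = 0.000325512.
After k=1: 0.00747812.
k=2: B_{4}/(4)! × [f^{(3)}(33) − f^{(3)}(4)] = −1/720 × (-2.81568e-09 − (-0.00732422)) = -1.01725e-05.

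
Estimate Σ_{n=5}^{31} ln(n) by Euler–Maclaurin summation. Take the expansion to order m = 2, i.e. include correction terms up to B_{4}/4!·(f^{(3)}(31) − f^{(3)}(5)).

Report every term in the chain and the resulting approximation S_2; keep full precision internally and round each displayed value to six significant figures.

∫_5^31 ln(x) dx evaluates to 72.4064.
Endpoint term: (f(5) + f(31))/2 = (1.60944 + 3.43399)/2 = 2.52171.
Running total after boundary: 74.9281.
k=1: B_{2}/(2)! × [f^{(1)}(31) − f^{(1)}(5)] = 1/12 × (0.0322581 − 0.200000) = -0.0139785.
After k=1: 74.9141.
k=2: B_{4}/(4)! × [f^{(3)}(31) − f^{(3)}(5)] = −1/720 × (6.71344e-05 − 0.0160000) = 2.21290e-05.

S_2 ≈ 74.9142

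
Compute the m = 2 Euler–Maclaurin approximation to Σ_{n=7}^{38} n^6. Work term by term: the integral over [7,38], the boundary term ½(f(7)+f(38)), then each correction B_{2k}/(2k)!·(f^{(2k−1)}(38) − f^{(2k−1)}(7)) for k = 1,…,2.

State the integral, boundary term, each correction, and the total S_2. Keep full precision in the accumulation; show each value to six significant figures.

S_2 ≈ 1.78901e+10

∫_7^38 x^6 dx evaluates to 1.63450e+10.
½[f(7) + f(38)] = ½[117649 + 3.01094e+09] = 1.50553e+09.
So far: 1.78505e+10.
Correction k=1: B_{2}/2! · (f^{(1)}(38) − f^{(1)}(7)) = 1/12 · (4.75411e+08 − 100842) = 3.96092e+07.
Running total after k=1: 1.78901e+10.
Correction k=2: B_{4}/4! · (f^{(3)}(38) − f^{(3)}(7)) = −1/720 · (6.58464e+06 − 41160.0) = -9088.17.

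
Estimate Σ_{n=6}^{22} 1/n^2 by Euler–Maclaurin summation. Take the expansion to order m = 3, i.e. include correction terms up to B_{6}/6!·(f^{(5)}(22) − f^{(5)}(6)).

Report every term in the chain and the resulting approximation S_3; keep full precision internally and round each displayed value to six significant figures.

S_3 ≈ 0.136886

The integral term ∫_6^22 1/x^2 dx = 0.121212.
Endpoint term: (f(6) + f(22))/2 = (0.0277778 + 0.00206612)/2 = 0.0149219.
Integral + boundary = 0.136134.
k=1: B_{2}/(2)! × [f^{(1)}(22) − f^{(1)}(6)] = 1/12 × (-0.000187829 − (-0.00925926)) = 0.000755953.
After k=1: 0.136890.
k=2: B_{4}/(4)! × [f^{(3)}(22) − f^{(3)}(6)] = −1/720 × (-4.65691e-06 − (-0.00308642)) = -4.28023e-06.
After k=2: 0.136886.
k=3: B_{6}/(6)! × [f^{(5)}(22) − f^{(5)}(6)] = 1/30240 × (-2.88651e-07 − (-0.00257202)) = 8.50439e-08.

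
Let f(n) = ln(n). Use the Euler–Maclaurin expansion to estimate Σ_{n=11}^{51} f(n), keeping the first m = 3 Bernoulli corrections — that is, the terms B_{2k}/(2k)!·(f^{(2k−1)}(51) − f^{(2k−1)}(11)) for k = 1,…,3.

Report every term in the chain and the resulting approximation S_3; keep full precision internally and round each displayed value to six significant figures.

The integral term ∫_11^51 ln(x) dx = 134.146.
Endpoint term: (f(11) + f(51))/2 = (2.39790 + 3.93183)/2 = 3.16486.
So far: 137.311.
Order-1 term: 1/12 · (0.0196078 − 0.0909091) = -0.00594177.
Partial sum through k=1: 137.305.
Order-2 term: −1/720 · (1.50772e-05 − 0.00150263) = 2.06605e-06.
Partial sum through k=2: 137.305.
Order-3 term: 1/30240 · (6.95601e-08 − 0.000149021) = -4.92565e-09.

S_3 ≈ 137.305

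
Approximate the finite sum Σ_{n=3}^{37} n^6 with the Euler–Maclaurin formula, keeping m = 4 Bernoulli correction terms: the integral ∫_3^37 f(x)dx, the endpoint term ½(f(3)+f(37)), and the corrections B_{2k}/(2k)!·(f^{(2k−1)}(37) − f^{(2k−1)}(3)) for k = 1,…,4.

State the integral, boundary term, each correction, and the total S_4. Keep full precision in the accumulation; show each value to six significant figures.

S_4 ≈ 1.48792e+10

The integral term ∫_3^37 x^6 dx = 1.35617e+10.
Endpoint term: (f(3) + f(37))/2 = (729.000 + 2.56573e+09)/2 = 1.28286e+09.
So far: 1.48446e+10.
k=1: B_{2}/(2)! × [f^{(1)}(37) − f^{(1)}(3)] = 1/12 × (4.16064e+08 − 1458.00) = 3.46719e+07.
After k=1: 1.48792e+10.
k=2: B_{4}/(4)! × [f^{(3)}(37) − f^{(3)}(3)] = −1/720 × (6.07836e+06 − 3240.00) = -8437.67.
After k=2: 1.48792e+10.
k=3: B_{6}/(6)! × [f^{(5)}(37) − f^{(5)}(3)] = 1/30240 × (26640.0 − 2160.00) = 0.809524.
After k=3: 1.48792e+10.
k=4: B_{8}/(8)! × [f^{(7)}(37) − f^{(7)}(3)] = −1/1209600 × (0.00000 − 0.00000) = 0.00000.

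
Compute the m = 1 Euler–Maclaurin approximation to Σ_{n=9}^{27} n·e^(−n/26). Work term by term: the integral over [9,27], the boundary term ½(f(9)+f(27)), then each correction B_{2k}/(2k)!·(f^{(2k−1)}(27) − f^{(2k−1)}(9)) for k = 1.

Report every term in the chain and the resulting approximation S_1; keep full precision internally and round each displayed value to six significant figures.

S_1 ≈ 163.849

Integral: ∫_9^27 x·e^(−x/26) dx = 155.927.
½[f(9) + f(27)] = ½[6.36663 + 9.55797] = 7.96230.
Running total after boundary: 163.889.
k=1: B_{2}/(2)! × [f^{(1)}(27) − f^{(1)}(9)] = 1/12 × (-0.0136153 − 0.462533) = -0.0396790.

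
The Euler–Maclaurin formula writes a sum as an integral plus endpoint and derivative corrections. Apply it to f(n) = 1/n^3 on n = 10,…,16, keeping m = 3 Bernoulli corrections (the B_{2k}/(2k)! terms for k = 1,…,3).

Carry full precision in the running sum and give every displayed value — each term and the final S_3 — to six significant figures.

S_3 ≈ 0.00369005

The integral term ∫_10^16 1/x^3 dx = 0.00304688.
½[f(10) + f(16)] = ½[0.00100000 + 0.000244141] = 0.000622070.
Running total after boundary: 0.00366895.
Correction k=1: B_{2}/2! · (f^{(1)}(16) − f^{(1)}(10)) = 1/12 · (-4.57764e-05 − (-0.000300000)) = 2.11853e-05.
Running total after k=1: 0.00369013.
Correction k=2: B_{4}/4! · (f^{(3)}(16) − f^{(3)}(10)) = −1/720 · (-3.57628e-06 − (-6.00000e-05)) = -7.83663e-08.
Running total after k=2: 0.00369005.
Correction k=3: B_{6}/6! · (f^{(5)}(16) − f^{(5)}(10)) = 1/30240 · (-5.86733e-07 − (-2.52000e-05)) = 8.13931e-10.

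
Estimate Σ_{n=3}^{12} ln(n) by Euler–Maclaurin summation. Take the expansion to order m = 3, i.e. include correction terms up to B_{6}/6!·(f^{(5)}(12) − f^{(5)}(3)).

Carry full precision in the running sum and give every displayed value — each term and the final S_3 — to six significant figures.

Integral: ∫_3^12 ln(x) dx = 17.5230.
Endpoint term: (f(3) + f(12))/2 = (1.09861 + 2.48491)/2 = 1.79176.
So far: 19.3148.
Correction k=1: B_{2}/2! · (f^{(1)}(12) − f^{(1)}(3)) = 1/12 · (0.0833333 − 0.333333) = -0.0208333.
After k=1: 19.2940.
Correction k=2: B_{4}/4! · (f^{(3)}(12) − f^{(3)}(3)) = −1/720 · (0.00115741 − 0.0740741) = 0.000101273.
After k=2: 19.2941.
Correction k=3: B_{6}/6! · (f^{(5)}(12) − f^{(5)}(3)) = 1/30240 · (9.64506e-05 − 0.0987654) = -3.26286e-06.

S_3 ≈ 19.2941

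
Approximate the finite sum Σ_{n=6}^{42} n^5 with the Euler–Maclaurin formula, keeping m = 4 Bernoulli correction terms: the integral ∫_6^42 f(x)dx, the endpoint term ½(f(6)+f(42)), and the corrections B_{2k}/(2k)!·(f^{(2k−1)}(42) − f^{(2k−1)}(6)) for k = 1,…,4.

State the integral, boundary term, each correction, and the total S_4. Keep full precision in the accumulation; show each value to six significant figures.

∫_6^42 x^5 dx evaluates to 9.14831e+08.
Boundary: ½(f(6) + f(42)) = ½(7776.00 + 1.30691e+08) = 6.53495e+07.
So far: 9.80180e+08.
Order-1 term: 1/12 · (1.55585e+07 − 6480.00) = 1.29600e+06.
After k=1: 9.81476e+08.
Order-2 term: −1/720 · (105840 − 2160.00) = -144.000.
After k=2: 9.81476e+08.
Order-3 term: 1/30240 · (120.000 − 120.000) = 0.00000.
After k=3: 9.81476e+08.
Order-4 term: −1/1209600 · (0.00000 − 0.00000) = 0.00000.

S_4 ≈ 9.81476e+08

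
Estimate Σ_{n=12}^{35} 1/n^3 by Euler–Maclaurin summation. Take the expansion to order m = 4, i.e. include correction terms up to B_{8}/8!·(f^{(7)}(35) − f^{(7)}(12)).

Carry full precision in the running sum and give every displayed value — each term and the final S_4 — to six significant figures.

S_4 ≈ 0.00337693

Integral: ∫_12^35 1/x^3 dx = 0.00306406.
½[f(12) + f(35)] = ½[0.000578704 + 2.33236e-05] = 0.000301014.
Running total after boundary: 0.00336507.
k=1: B_{2}/(2)! × [f^{(1)}(35) − f^{(1)}(12)] = 1/12 × (-1.99917e-06 − (-0.000144676)) = 1.18897e-05.
Partial sum through k=1: 0.00337696.
k=2: B_{4}/(4)! × [f^{(3)}(35) − f^{(3)}(12)] = −1/720 × (-3.26395e-08 − (-2.00939e-05)) = -2.78628e-08.
Partial sum through k=2: 0.00337693.
k=3: B_{6}/(6)! × [f^{(5)}(35) − f^{(5)}(12)] = 1/30240 × (-1.11907e-09 − (-5.86071e-06)) = 1.93770e-10.
Partial sum through k=3: 0.00337693.
k=4: B_{8}/(8)! × [f^{(7)}(35) − f^{(7)}(12)] = −1/1209600 × (-6.57737e-11 − (-2.93036e-06)) = -2.42253e-12.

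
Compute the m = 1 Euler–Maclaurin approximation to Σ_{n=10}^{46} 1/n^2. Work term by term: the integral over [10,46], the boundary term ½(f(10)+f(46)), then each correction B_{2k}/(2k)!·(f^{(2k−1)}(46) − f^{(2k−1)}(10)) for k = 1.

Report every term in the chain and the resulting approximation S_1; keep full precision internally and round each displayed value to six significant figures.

S_1 ≈ 0.0836621

Integral: ∫_10^46 1/x^2 dx = 0.0782609.
Endpoint term: (f(10) + f(46))/2 = (0.0100000 + 0.000472590)/2 = 0.00523629.
Running total after boundary: 0.0834972.
k=1: B_{2}/(2)! × [f^{(1)}(46) − f^{(1)}(10)] = 1/12 × (-2.05474e-05 − (-0.00200000)) = 0.000164954.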